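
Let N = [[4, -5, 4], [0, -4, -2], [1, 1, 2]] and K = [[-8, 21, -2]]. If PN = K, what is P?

P = [[-1, -5, -4]]

Since N sits to the right of P, P = KN⁻¹.
N has determinant 2; N⁻¹ = [[-3, 7, 13], [-1, 2, 4], [2, -9/2, -8]].
P = KN⁻¹ = [[-8, 21, -2]] · [[-3, 7, 13], [-1, 2, 4], [2, -9/2, -8]] = [[-1, -5, -4]].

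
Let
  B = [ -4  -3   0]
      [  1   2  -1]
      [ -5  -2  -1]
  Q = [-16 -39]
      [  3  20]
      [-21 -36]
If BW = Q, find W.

Since B multiplies W on the left, W = B⁻¹Q.
B has determinant -2; B⁻¹ = [[2, 3/2, -3/2], [-3, -2, 2], [-4, -7/2, 5/2]].
W = B⁻¹Q = [[2, 3/2, -3/2], [-3, -2, 2], [-4, -7/2, 5/2]] · [[-16, -39], [3, 20], [-21, -36]] = [[4, 6], [0, 5], [1, -4]].

W = [[4, 6], [0, 5], [1, -4]]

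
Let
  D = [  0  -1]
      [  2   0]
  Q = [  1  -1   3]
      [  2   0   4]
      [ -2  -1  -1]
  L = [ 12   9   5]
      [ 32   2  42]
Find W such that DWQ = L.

Isolating W: multiply by D⁻¹ from the left and Q⁻¹ from the right, so W = D⁻¹LQ⁻¹.
D has determinant 2; D⁻¹ = [[0, 1/2], [-1, 0]].
det Q = 4; the adjugate gives Q⁻¹ = [[1, -1, -1], [-3/2, 5/4, 1/2], [-1/2, 3/4, 1/2]].
D⁻¹L = [[16, 1, 21], [-12, -9, -5]].
W = (D⁻¹L)Q⁻¹ = [[4, 1, -5], [4, -3, 5]].

W = [[4, 1, -5], [4, -3, 5]]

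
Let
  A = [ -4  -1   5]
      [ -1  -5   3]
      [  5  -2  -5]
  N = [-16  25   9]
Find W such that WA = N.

W = [[-3, -2, -6]]

Since A sits to the right of W, W = NA⁻¹.
det A = 1, so A⁻¹ = [[31, -15, 22], [10, -5, 7], [27, -13, 19]].
W = NA⁻¹ = [[-16, 25, 9]] · [[31, -15, 22], [10, -5, 7], [27, -13, 19]] = [[-3, -2, -6]].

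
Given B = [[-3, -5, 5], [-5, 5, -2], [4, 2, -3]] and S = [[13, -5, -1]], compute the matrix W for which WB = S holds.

W = [[-1, -2, 0]]

Since B sits to the right of W, W = SB⁻¹.
det B = -2, so B⁻¹ = [[11/2, 5/2, 15/2], [23/2, 11/2, 31/2], [15, 7, 20]].
W = SB⁻¹ = [[13, -5, -1]] · [[11/2, 5/2, 15/2], [23/2, 11/2, 31/2], [15, 7, 20]] = [[-1, -2, 0]].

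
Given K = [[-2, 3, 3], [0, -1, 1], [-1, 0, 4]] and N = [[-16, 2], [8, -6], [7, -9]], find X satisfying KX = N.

Left-multiplying both sides by K⁻¹ gives X = K⁻¹N.
det K = 2, so K⁻¹ = [[-2, -6, 3], [-1/2, -5/2, 1], [-1/2, -3/2, 1]].
X = K⁻¹N = [[-2, -6, 3], [-1/2, -5/2, 1], [-1/2, -3/2, 1]] · [[-16, 2], [8, -6], [7, -9]] = [[5, 5], [-5, 5], [3, -1]].

X = [[5, 5], [-5, 5], [3, -1]]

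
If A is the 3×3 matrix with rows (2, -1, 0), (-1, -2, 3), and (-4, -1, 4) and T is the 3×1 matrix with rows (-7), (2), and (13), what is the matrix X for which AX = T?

A is on the left of X, so left-multiply by A⁻¹: X = A⁻¹T.
A has determinant -2; A⁻¹ = [[5/2, -2, 3/2], [4, -4, 3], [7/2, -3, 5/2]].
X = A⁻¹T = [[5/2, -2, 3/2], [4, -4, 3], [7/2, -3, 5/2]] · [[-7], [2], [13]] = [[-2], [3], [2]].

X = [[-2], [3], [2]]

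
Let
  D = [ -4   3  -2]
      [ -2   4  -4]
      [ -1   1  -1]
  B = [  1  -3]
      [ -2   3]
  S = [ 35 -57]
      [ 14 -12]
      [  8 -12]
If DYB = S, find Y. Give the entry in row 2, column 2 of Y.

Left-multiply by D⁻¹ and right-multiply by B⁻¹: Y = D⁻¹SB⁻¹.
det D = 2; the adjugate gives D⁻¹ = [[0, 1/2, -2], [1, 1, -6], [1, 1/2, -5]].
det B = -3; the adjugate gives B⁻¹ = [[-1, -1], [-2/3, -1/3]].
D⁻¹S = [[-9, 18], [1, 3], [2, -3]].
Y = (D⁻¹S)B⁻¹ = [[-3, 3], [-3, -2], [0, -1]].

-2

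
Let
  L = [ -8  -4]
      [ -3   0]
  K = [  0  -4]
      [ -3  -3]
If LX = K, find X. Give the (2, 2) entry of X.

Left-multiplying both sides by L⁻¹ gives X = L⁻¹K.
det L = -12; the adjugate gives L⁻¹ = [[0, -1/3], [-1/4, 2/3]].
X = L⁻¹K = [[0, -1/3], [-1/4, 2/3]] · [[0, -4], [-3, -3]] = [[1, 1], [-2, -1]].

-1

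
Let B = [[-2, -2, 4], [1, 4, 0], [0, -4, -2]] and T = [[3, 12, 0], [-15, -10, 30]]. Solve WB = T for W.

Right-multiplying both sides by B⁻¹ gives W = TB⁻¹.
det B = -4; the adjugate gives B⁻¹ = [[2, 5, 4], [-1/2, -1, -1], [1, 2, 3/2]].
W = TB⁻¹ = [[3, 12, 0], [-15, -10, 30]] · [[2, 5, 4], [-1/2, -1, -1], [1, 2, 3/2]] = [[0, 3, 0], [5, -5, -5]].

W = [[0, 3, 0], [5, -5, -5]]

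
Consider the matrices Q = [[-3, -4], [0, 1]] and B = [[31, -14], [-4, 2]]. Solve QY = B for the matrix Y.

Y = [[-5, 2], [-4, 2]]

Since Q multiplies Y on the left, Y = Q⁻¹B.
det Q = -3, so Q⁻¹ = [[-1/3, -4/3], [0, 1]].
Y = Q⁻¹B = [[-1/3, -4/3], [0, 1]] · [[31, -14], [-4, 2]] = [[-5, 2], [-4, 2]].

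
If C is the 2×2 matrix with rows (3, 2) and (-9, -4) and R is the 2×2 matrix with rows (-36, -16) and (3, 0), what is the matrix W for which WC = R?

Right-multiplying both sides by C⁻¹ gives W = RC⁻¹.
det C = 6, so C⁻¹ = [[-2/3, -1/3], [3/2, 1/2]].
W = RC⁻¹ = [[-36, -16], [3, 0]] · [[-2/3, -1/3], [3/2, 1/2]] = [[0, 4], [-2, -1]].

W = [[0, 4], [-2, -1]]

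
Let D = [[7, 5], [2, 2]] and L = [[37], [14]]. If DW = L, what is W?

W = [[1], [6]]

D is on the left of W, so left-multiply by D⁻¹: W = D⁻¹L.
D has determinant 4; D⁻¹ = [[1/2, -5/4], [-1/2, 7/4]].
W = D⁻¹L = [[1/2, -5/4], [-1/2, 7/4]] · [[37], [14]] = [[1], [6]].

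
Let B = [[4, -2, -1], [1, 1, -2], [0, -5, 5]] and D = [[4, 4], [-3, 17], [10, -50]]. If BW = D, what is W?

W = [[3, 3], [2, 6], [4, -4]]

B is on the left of W, so left-multiply by B⁻¹: W = B⁻¹D.
det B = -5; the adjugate gives B⁻¹ = [[1, -3, -1], [1, -4, -7/5], [1, -4, -6/5]].
W = B⁻¹D = [[1, -3, -1], [1, -4, -7/5], [1, -4, -6/5]] · [[4, 4], [-3, 17], [10, -50]] = [[3, 3], [2, 6], [4, -4]].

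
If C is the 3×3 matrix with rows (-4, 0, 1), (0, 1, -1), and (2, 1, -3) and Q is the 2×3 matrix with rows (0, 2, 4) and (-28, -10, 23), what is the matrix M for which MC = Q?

M = [[-2, 6, -4], [5, -6, -4]]

Since C sits to the right of M, M = QC⁻¹.
det C = 6; the adjugate gives C⁻¹ = [[-1/3, 1/6, -1/6], [-1/3, 5/3, -2/3], [-1/3, 2/3, -2/3]].
M = QC⁻¹ = [[0, 2, 4], [-28, -10, 23]] · [[-1/3, 1/6, -1/6], [-1/3, 5/3, -2/3], [-1/3, 2/3, -2/3]] = [[-2, 6, -4], [5, -6, -4]].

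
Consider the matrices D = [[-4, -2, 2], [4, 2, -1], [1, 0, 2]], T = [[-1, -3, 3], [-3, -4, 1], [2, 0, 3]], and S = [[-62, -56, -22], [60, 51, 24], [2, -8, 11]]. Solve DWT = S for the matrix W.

Left-multiply by D⁻¹ and right-multiply by T⁻¹: W = D⁻¹ST⁻¹.
det D = -2, so D⁻¹ = [[-2, -2, 1], [9/2, 5, -2], [1, 1, 0]].
det T = 3, so T⁻¹ = [[-4, 3, 3], [11/3, -3, -8/3], [8/3, -2, -5/3]].
D⁻¹S = [[6, 2, 7], [17, 19, -1], [-2, -5, 2]].
W = (D⁻¹S)T⁻¹ = [[2, -2, 1], [-1, -4, 2], [-5, 5, 4]].

W = [[2, -2, 1], [-1, -4, 2], [-5, 5, 4]]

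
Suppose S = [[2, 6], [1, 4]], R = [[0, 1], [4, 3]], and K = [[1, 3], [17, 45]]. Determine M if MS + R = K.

M = [[1, -1], [5, 3]]

MS = K − R = [[1, 2], [13, 42]].
S is on the right of M, so right-multiply by S⁻¹: M = (K − R)S⁻¹.
det S = 2, so S⁻¹ = [[2, -3], [-1/2, 1]].
M = (K − R)S⁻¹ = [[1, -1], [5, 3]].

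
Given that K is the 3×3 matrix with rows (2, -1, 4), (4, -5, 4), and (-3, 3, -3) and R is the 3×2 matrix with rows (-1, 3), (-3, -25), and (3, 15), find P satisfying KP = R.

Left-multiplying both sides by K⁻¹ gives P = K⁻¹R.
det K = -6; the adjugate gives K⁻¹ = [[-1/2, -3/2, -8/3], [0, -1, -4/3], [1/2, 1/2, 1]].
P = K⁻¹R = [[-1/2, -3/2, -8/3], [0, -1, -4/3], [1/2, 1/2, 1]] · [[-1, 3], [-3, -25], [3, 15]] = [[-3, -4], [-1, 5], [1, 4]].

P = [[-3, -4], [-1, 5], [1, 4]]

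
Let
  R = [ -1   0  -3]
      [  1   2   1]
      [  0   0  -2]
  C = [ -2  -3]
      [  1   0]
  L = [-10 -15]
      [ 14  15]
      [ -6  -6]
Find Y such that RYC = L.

Left-multiply by R⁻¹ and right-multiply by C⁻¹: Y = R⁻¹LC⁻¹.
R has determinant 4; R⁻¹ = [[-1, 0, 3/2], [1/2, 1/2, -1/2], [0, 0, -1/2]].
det C = 3, so C⁻¹ = [[0, 1], [-1/3, -2/3]].
R⁻¹L = [[1, 6], [5, 3], [3, 3]].
Y = (R⁻¹L)C⁻¹ = [[-2, -3], [-1, 3], [-1, 1]].

Y = [[-2, -3], [-1, 3], [-1, 1]]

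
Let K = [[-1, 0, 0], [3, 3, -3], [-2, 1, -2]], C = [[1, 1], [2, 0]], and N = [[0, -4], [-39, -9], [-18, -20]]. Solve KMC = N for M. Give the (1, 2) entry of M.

-2

Isolating M: multiply by K⁻¹ from the left and C⁻¹ from the right, so M = K⁻¹NC⁻¹.
det K = 3, so K⁻¹ = [[-1, 0, 0], [4, 2/3, -1], [3, 1/3, -1]].
det C = -2; the adjugate gives C⁻¹ = [[0, 1/2], [1, -1/2]].
K⁻¹N = [[0, 4], [-8, -2], [5, 5]].
M = (K⁻¹N)C⁻¹ = [[4, -2], [-2, -3], [5, 0]].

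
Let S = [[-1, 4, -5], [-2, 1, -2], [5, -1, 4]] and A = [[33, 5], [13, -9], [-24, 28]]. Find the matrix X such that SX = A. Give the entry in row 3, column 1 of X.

Since S multiplies X on the left, X = S⁻¹A.
S has determinant 5; S⁻¹ = [[2/5, -11/5, -3/5], [-2/5, 21/5, 8/5], [-3/5, 19/5, 7/5]].
X = S⁻¹A = [[2/5, -11/5, -3/5], [-2/5, 21/5, 8/5], [-3/5, 19/5, 7/5]] · [[33, 5], [13, -9], [-24, 28]] = [[-1, 5], [3, 5], [-4, 2]].

-4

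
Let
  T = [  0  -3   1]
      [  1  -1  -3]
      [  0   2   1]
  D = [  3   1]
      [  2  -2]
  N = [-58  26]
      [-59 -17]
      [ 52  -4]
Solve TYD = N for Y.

Left-multiply by T⁻¹ and right-multiply by D⁻¹: Y = T⁻¹ND⁻¹.
det T = 5; the adjugate gives T⁻¹ = [[1, 1, 2], [-1/5, 0, 1/5], [2/5, 0, 3/5]].
det D = -8; the adjugate gives D⁻¹ = [[1/4, 1/8], [1/4, -3/8]].
T⁻¹N = [[-13, 1], [22, -6], [8, 8]].
Y = (T⁻¹N)D⁻¹ = [[-3, -2], [4, 5], [4, -2]].

Y = [[-3, -2], [4, 5], [4, -2]]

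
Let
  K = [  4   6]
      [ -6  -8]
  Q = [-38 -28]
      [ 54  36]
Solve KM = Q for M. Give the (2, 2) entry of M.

Left-multiplying both sides by K⁻¹ gives M = K⁻¹Q.
det K = 4, so K⁻¹ = [[-2, -3/2], [3/2, 1]].
M = K⁻¹Q = [[-2, -3/2], [3/2, 1]] · [[-38, -28], [54, 36]] = [[-5, 2], [-3, -6]].

-6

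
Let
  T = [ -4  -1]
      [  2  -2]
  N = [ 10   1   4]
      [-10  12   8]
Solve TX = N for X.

Left-multiplying both sides by T⁻¹ gives X = T⁻¹N.
det T = 10, so T⁻¹ = [[-1/5, 1/10], [-1/5, -2/5]].
X = T⁻¹N = [[-1/5, 1/10], [-1/5, -2/5]] · [[10, 1, 4], [-10, 12, 8]] = [[-3, 1, 0], [2, -5, -4]].

X = [[-3, 1, 0], [2, -5, -4]]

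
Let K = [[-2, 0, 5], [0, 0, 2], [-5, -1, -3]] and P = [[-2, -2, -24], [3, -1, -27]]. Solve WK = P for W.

W = [[-4, 1, 2], [-4, -2, 1]]

Right-multiplying both sides by K⁻¹ gives W = PK⁻¹.
K has determinant -4; K⁻¹ = [[-1/2, 5/4, 0], [5/2, -31/4, -1], [0, 1/2, 0]].
W = PK⁻¹ = [[-2, -2, -24], [3, -1, -27]] · [[-1/2, 5/4, 0], [5/2, -31/4, -1], [0, 1/2, 0]] = [[-4, 1, 2], [-4, -2, 1]].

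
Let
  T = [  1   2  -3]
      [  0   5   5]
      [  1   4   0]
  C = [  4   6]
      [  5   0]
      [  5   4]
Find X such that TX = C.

X = [[-3, -4], [2, 2], [-1, -2]]

Since T multiplies X on the left, X = T⁻¹C.
det T = 5; the adjugate gives T⁻¹ = [[-4, -12/5, 5], [1, 3/5, -1], [-1, -2/5, 1]].
X = T⁻¹C = [[-4, -12/5, 5], [1, 3/5, -1], [-1, -2/5, 1]] · [[4, 6], [5, 0], [5, 4]] = [[-3, -4], [2, 2], [-1, -2]].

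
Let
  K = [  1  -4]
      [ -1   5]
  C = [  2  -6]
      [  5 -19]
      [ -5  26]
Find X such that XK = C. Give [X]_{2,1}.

Since K sits to the right of X, X = CK⁻¹.
det K = 1, so K⁻¹ = [[5, 4], [1, 1]].
X = CK⁻¹ = [[2, -6], [5, -19], [-5, 26]] · [[5, 4], [1, 1]] = [[4, 2], [6, 1], [1, 6]].

6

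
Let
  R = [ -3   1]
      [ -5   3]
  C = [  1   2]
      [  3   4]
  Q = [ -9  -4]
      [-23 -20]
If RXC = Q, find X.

X = [[-5, 2], [-3, -1]]

X = R⁻¹QC⁻¹ (apply R⁻¹ on the left and C⁻¹ on the right).
det R = -4; the adjugate gives R⁻¹ = [[-3/4, 1/4], [-5/4, 3/4]].
det C = -2, so C⁻¹ = [[-2, 1], [3/2, -1/2]].
R⁻¹Q = [[1, -2], [-6, -10]].
X = (R⁻¹Q)C⁻¹ = [[-5, 2], [-3, -1]].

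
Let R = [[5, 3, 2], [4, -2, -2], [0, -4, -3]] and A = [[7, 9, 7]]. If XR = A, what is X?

X = [[3, -2, 1]]

Since R sits to the right of X, X = AR⁻¹.
R has determinant -6; R⁻¹ = [[1/3, -1/6, 1/3], [-2, 5/2, -3], [8/3, -10/3, 11/3]].
X = AR⁻¹ = [[7, 9, 7]] · [[1/3, -1/6, 1/3], [-2, 5/2, -3], [8/3, -10/3, 11/3]] = [[3, -2, 1]].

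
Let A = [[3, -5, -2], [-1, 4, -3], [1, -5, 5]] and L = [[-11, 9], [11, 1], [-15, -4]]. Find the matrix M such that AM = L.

M = [[-5, -4], [0, -3], [-2, -3]]

Left-multiplying both sides by A⁻¹ gives M = A⁻¹L.
det A = 3; the adjugate gives A⁻¹ = [[5/3, 35/3, 23/3], [2/3, 17/3, 11/3], [1/3, 10/3, 7/3]].
M = A⁻¹L = [[5/3, 35/3, 23/3], [2/3, 17/3, 11/3], [1/3, 10/3, 7/3]] · [[-11, 9], [11, 1], [-15, -4]] = [[-5, -4], [0, -3], [-2, -3]].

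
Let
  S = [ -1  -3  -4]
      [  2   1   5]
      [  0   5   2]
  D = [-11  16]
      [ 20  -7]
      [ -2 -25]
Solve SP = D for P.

P = [[1, -1], [-2, -5], [4, 0]]

S is on the left of P, so left-multiply by S⁻¹: P = S⁻¹D.
det S = -5, so S⁻¹ = [[23/5, 14/5, 11/5], [4/5, 2/5, 3/5], [-2, -1, -1]].
P = S⁻¹D = [[23/5, 14/5, 11/5], [4/5, 2/5, 3/5], [-2, -1, -1]] · [[-11, 16], [20, -7], [-2, -25]] = [[1, -1], [-2, -5], [4, 0]].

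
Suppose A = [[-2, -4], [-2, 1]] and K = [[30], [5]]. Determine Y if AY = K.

Since A multiplies Y on the left, Y = A⁻¹K.
det A = -10; the adjugate gives A⁻¹ = [[-1/10, -2/5], [-1/5, 1/5]].
Y = A⁻¹K = [[-1/10, -2/5], [-1/5, 1/5]] · [[30], [5]] = [[-5], [-5]].

Y = [[-5], [-5]]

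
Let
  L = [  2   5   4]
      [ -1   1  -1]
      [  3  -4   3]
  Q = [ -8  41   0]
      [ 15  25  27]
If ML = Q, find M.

M = [[4, 1, -5], [6, 3, 2]]

Since L sits to the right of M, M = QL⁻¹.
det L = 2; the adjugate gives L⁻¹ = [[-1/2, -31/2, -9/2], [0, -3, -1], [1/2, 23/2, 7/2]].
M = QL⁻¹ = [[-8, 41, 0], [15, 25, 27]] · [[-1/2, -31/2, -9/2], [0, -3, -1], [1/2, 23/2, 7/2]] = [[4, 1, -5], [6, 3, 2]].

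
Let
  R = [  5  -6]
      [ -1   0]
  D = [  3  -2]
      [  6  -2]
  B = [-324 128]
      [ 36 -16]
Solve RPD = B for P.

P = R⁻¹BD⁻¹ (apply R⁻¹ on the left and D⁻¹ on the right).
det R = -6; the adjugate gives R⁻¹ = [[0, -1], [-1/6, -5/6]].
det D = 6; the adjugate gives D⁻¹ = [[-1/3, 1/3], [-1, 1/2]].
R⁻¹B = [[-36, 16], [24, -8]].
P = (R⁻¹B)D⁻¹ = [[-4, -4], [0, 4]].

P = [[-4, -4], [0, 4]]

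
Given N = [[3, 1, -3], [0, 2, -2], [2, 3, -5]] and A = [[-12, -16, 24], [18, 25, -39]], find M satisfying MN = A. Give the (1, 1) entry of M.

N is on the right of M, so right-multiply by N⁻¹: M = AN⁻¹.
N has determinant -4; N⁻¹ = [[1, 1, -1], [1, 9/4, -3/2], [1, 7/4, -3/2]].
M = AN⁻¹ = [[-12, -16, 24], [18, 25, -39]] · [[1, 1, -1], [1, 9/4, -3/2], [1, 7/4, -3/2]] = [[-4, -6, 0], [4, 6, 3]].

-4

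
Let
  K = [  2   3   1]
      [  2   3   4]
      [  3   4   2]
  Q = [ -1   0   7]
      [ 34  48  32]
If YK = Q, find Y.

Y = [[1, 3, -3], [4, 4, 6]]

Right-multiplying both sides by K⁻¹ gives Y = QK⁻¹.
det K = 3; the adjugate gives K⁻¹ = [[-10/3, -2/3, 3], [8/3, 1/3, -2], [-1/3, 1/3, 0]].
Y = QK⁻¹ = [[-1, 0, 7], [34, 48, 32]] · [[-10/3, -2/3, 3], [8/3, 1/3, -2], [-1/3, 1/3, 0]] = [[1, 3, -3], [4, 4, 6]].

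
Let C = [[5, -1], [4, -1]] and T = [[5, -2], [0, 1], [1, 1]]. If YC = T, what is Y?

C is on the right of Y, so right-multiply by C⁻¹: Y = TC⁻¹.
det C = -1, so C⁻¹ = [[1, -1], [4, -5]].
Y = TC⁻¹ = [[5, -2], [0, 1], [1, 1]] · [[1, -1], [4, -5]] = [[-3, 5], [4, -5], [5, -6]].

Y = [[-3, 5], [4, -5], [5, -6]]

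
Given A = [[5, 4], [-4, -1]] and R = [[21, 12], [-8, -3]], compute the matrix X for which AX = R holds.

Since A multiplies X on the left, X = A⁻¹R.
A has determinant 11; A⁻¹ = [[-1/11, -4/11], [4/11, 5/11]].
X = A⁻¹R = [[-1/11, -4/11], [4/11, 5/11]] · [[21, 12], [-8, -3]] = [[1, 0], [4, 3]].

X = [[1, 0], [4, 3]]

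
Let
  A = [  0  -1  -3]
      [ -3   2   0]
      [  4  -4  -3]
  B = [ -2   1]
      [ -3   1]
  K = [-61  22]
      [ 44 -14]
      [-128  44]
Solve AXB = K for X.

Isolating X: multiply by A⁻¹ from the left and B⁻¹ from the right, so X = A⁻¹KB⁻¹.
A has determinant -3; A⁻¹ = [[2, -3, -2], [3, -4, -3], [-4/3, 4/3, 1]].
B has determinant 1; B⁻¹ = [[1, -1], [3, -2]].
A⁻¹K = [[2, -2], [25, -10], [12, -4]].
X = (A⁻¹K)B⁻¹ = [[-4, 2], [-5, -5], [0, -4]].

X = [[-4, 2], [-5, -5], [0, -4]]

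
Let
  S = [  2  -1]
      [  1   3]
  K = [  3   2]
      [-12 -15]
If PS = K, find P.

Right-multiplying both sides by S⁻¹ gives P = KS⁻¹.
det S = 7; the adjugate gives S⁻¹ = [[3/7, 1/7], [-1/7, 2/7]].
P = KS⁻¹ = [[3, 2], [-12, -15]] · [[3/7, 1/7], [-1/7, 2/7]] = [[1, 1], [-3, -6]].

P = [[1, 1], [-3, -6]]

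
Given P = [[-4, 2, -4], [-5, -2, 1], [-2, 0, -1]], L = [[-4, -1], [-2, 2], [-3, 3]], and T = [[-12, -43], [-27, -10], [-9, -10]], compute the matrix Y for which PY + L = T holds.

PY = T − L = [[-8, -42], [-25, -12], [-6, -13]].
Since P multiplies Y on the left, Y = P⁻¹(T − L).
det P = -6; the adjugate gives P⁻¹ = [[-1/3, -1/3, 1], [7/6, 2/3, -4], [2/3, 2/3, -3]].
Y = P⁻¹(T − L) = [[5, 5], [-2, -5], [-4, 3]].

Y = [[5, 5], [-2, -5], [-4, 3]]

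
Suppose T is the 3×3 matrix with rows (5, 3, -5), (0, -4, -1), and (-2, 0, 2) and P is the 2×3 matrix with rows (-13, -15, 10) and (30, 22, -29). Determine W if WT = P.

T is on the right of W, so right-multiply by T⁻¹: W = PT⁻¹.
det T = 6; the adjugate gives T⁻¹ = [[-4/3, -1, -23/6], [1/3, 0, 5/6], [-4/3, -1, -10/3]].
W = PT⁻¹ = [[-13, -15, 10], [30, 22, -29]] · [[-4/3, -1, -23/6], [1/3, 0, 5/6], [-4/3, -1, -10/3]] = [[-1, 3, 4], [6, -1, 0]].

W = [[-1, 3, 4], [6, -1, 0]]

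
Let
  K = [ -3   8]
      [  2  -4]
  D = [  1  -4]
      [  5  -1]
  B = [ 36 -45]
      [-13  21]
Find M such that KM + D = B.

M = [[-1, 3], [4, -4]]

KM = B − D = [[35, -41], [-18, 22]].
K is on the left of M, so left-multiply by K⁻¹: M = K⁻¹(B − D).
det K = -4; the adjugate gives K⁻¹ = [[1, 2], [1/2, 3/4]].
M = K⁻¹(B − D) = [[-1, 3], [4, -4]].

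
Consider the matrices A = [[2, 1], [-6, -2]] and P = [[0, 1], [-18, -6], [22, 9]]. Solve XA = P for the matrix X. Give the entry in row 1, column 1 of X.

3

Since A sits to the right of X, X = PA⁻¹.
det A = 2; the adjugate gives A⁻¹ = [[-1, -1/2], [3, 1]].
X = PA⁻¹ = [[0, 1], [-18, -6], [22, 9]] · [[-1, -1/2], [3, 1]] = [[3, 1], [0, 3], [5, -2]].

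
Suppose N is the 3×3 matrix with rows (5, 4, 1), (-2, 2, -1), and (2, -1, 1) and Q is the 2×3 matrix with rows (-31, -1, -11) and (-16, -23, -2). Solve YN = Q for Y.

N is on the right of Y, so right-multiply by N⁻¹: Y = QN⁻¹.
N has determinant 3; N⁻¹ = [[1/3, -5/3, -2], [0, 1, 1], [-2/3, 13/3, 6]].
Y = QN⁻¹ = [[-31, -1, -11], [-16, -23, -2]] · [[1/3, -5/3, -2], [0, 1, 1], [-2/3, 13/3, 6]] = [[-3, 3, -5], [-4, -5, -3]].

Y = [[-3, 3, -5], [-4, -5, -3]]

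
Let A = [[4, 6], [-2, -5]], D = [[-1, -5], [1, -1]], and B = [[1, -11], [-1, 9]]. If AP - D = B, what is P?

AP = B + D = [[0, -16], [0, 8]].
Since A multiplies P on the left, P = A⁻¹(B + D).
det A = -8; the adjugate gives A⁻¹ = [[5/8, 3/4], [-1/4, -1/2]].
P = A⁻¹(B + D) = [[0, -4], [0, 0]].

P = [[0, -4], [0, 0]]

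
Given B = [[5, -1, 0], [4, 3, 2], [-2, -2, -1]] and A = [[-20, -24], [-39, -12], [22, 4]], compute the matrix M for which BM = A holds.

M = [[-5, -4], [-5, 4], [-2, -4]]

B is on the left of M, so left-multiply by B⁻¹: M = B⁻¹A.
det B = 5; the adjugate gives B⁻¹ = [[1/5, -1/5, -2/5], [0, -1, -2], [-2/5, 12/5, 19/5]].
M = B⁻¹A = [[1/5, -1/5, -2/5], [0, -1, -2], [-2/5, 12/5, 19/5]] · [[-20, -24], [-39, -12], [22, 4]] = [[-5, -4], [-5, 4], [-2, -4]].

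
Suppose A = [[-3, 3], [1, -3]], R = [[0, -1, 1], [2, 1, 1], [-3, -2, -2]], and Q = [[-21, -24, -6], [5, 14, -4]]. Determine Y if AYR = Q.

Y = [[0, 1, -2], [3, 2, 1]]

Y = A⁻¹QR⁻¹ (apply A⁻¹ on the left and R⁻¹ on the right).
A has determinant 6; A⁻¹ = [[-1/2, -1/2], [-1/6, -1/2]].
det R = -2; the adjugate gives R⁻¹ = [[0, 2, 1], [-1/2, -3/2, -1], [1/2, -3/2, -1]].
A⁻¹Q = [[8, 5, 5], [1, -3, 3]].
Y = (A⁻¹Q)R⁻¹ = [[0, 1, -2], [3, 2, 1]].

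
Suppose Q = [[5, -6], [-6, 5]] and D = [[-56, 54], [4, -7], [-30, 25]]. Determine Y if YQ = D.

Y = [[-4, 6], [2, 1], [0, 5]]

Since Q sits to the right of Y, Y = DQ⁻¹.
det Q = -11, so Q⁻¹ = [[-5/11, -6/11], [-6/11, -5/11]].
Y = DQ⁻¹ = [[-56, 54], [4, -7], [-30, 25]] · [[-5/11, -6/11], [-6/11, -5/11]] = [[-4, 6], [2, 1], [0, 5]].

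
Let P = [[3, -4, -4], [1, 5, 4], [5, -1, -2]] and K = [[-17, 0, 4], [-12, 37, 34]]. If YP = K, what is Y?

Y = [[1, 0, -4], [-1, 6, -3]]

Right-multiplying both sides by P⁻¹ gives Y = KP⁻¹.
P has determinant -2; P⁻¹ = [[3, 2, -2], [-11, -7, 8], [13, 17/2, -19/2]].
Y = KP⁻¹ = [[-17, 0, 4], [-12, 37, 34]] · [[3, 2, -2], [-11, -7, 8], [13, 17/2, -19/2]] = [[1, 0, -4], [-1, 6, -3]].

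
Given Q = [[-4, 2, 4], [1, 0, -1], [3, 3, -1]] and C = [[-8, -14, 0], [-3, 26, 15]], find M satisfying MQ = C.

Q is on the right of M, so right-multiply by Q⁻¹: M = CQ⁻¹.
Q has determinant -4; Q⁻¹ = [[-3/4, -7/2, 1/2], [1/2, 2, 0], [-3/4, -9/2, 1/2]].
M = CQ⁻¹ = [[-8, -14, 0], [-3, 26, 15]] · [[-3/4, -7/2, 1/2], [1/2, 2, 0], [-3/4, -9/2, 1/2]] = [[-1, 0, -4], [4, -5, 6]].

M = [[-1, 0, -4], [4, -5, 6]]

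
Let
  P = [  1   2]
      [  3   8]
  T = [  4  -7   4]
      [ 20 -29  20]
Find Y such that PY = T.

Left-multiplying both sides by P⁻¹ gives Y = P⁻¹T.
P has determinant 2; P⁻¹ = [[4, -1], [-3/2, 1/2]].
Y = P⁻¹T = [[4, -1], [-3/2, 1/2]] · [[4, -7, 4], [20, -29, 20]] = [[-4, 1, -4], [4, -4, 4]].

Y = [[-4, 1, -4], [4, -4, 4]]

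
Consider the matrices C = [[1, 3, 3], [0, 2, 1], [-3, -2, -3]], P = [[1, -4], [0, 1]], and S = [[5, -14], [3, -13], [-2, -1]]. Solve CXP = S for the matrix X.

Left-multiply by C⁻¹ and right-multiply by P⁻¹: X = C⁻¹SP⁻¹.
det C = 5; the adjugate gives C⁻¹ = [[-4/5, 3/5, -3/5], [-3/5, 6/5, -1/5], [6/5, -7/5, 2/5]].
P has determinant 1; P⁻¹ = [[1, 4], [0, 1]].
C⁻¹S = [[-1, 4], [1, -7], [1, 1]].
X = (C⁻¹S)P⁻¹ = [[-1, 0], [1, -3], [1, 5]].

X = [[-1, 0], [1, -3], [1, 5]]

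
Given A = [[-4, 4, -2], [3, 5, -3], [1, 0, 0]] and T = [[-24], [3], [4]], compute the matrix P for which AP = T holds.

Left-multiplying both sides by A⁻¹ gives P = A⁻¹T.
det A = -2, so A⁻¹ = [[0, 0, 1], [3/2, -1, 9], [5/2, -2, 16]].
P = A⁻¹T = [[0, 0, 1], [3/2, -1, 9], [5/2, -2, 16]] · [[-24], [3], [4]] = [[4], [-3], [-2]].

P = [[4], [-3], [-2]]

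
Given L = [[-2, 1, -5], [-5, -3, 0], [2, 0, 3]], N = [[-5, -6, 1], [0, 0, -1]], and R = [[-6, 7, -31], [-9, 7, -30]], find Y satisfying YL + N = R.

Y = [[4, -3, -4], [4, -1, -3]]

YL = R − N = [[-1, 13, -32], [-9, 7, -29]].
L is on the right of Y, so right-multiply by L⁻¹: Y = (R − N)L⁻¹.
L has determinant 3; L⁻¹ = [[-3, -1, -5], [5, 4/3, 25/3], [2, 2/3, 11/3]].
Y = (R − N)L⁻¹ = [[4, -3, -4], [4, -1, -3]].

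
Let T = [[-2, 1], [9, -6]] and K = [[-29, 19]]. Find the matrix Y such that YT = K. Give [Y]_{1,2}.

-3

Since T sits to the right of Y, Y = KT⁻¹.
T has determinant 3; T⁻¹ = [[-2, -1/3], [-3, -2/3]].
Y = KT⁻¹ = [[-29, 19]] · [[-2, -1/3], [-3, -2/3]] = [[1, -3]].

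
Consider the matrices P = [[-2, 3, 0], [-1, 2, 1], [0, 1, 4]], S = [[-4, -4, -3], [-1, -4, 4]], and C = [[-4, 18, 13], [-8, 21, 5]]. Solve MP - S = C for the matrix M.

MP = C + S = [[-8, 14, 10], [-9, 17, 9]].
P is on the right of M, so right-multiply by P⁻¹: M = (C + S)P⁻¹.
det P = -2; the adjugate gives P⁻¹ = [[-7/2, 6, -3/2], [-2, 4, -1], [1/2, -1, 1/2]].
M = (C + S)P⁻¹ = [[5, -2, 3], [2, 5, 1]].

M = [[5, -2, 3], [2, 5, 1]]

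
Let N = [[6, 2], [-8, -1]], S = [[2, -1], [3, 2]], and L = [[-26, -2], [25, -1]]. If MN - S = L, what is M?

M = [[0, 3], [-2, -5]]

MN = L + S = [[-24, -3], [28, 1]].
N is on the right of M, so right-multiply by N⁻¹: M = (L + S)N⁻¹.
N has determinant 10; N⁻¹ = [[-1/10, -1/5], [4/5, 3/5]].
M = (L + S)N⁻¹ = [[0, 3], [-2, -5]].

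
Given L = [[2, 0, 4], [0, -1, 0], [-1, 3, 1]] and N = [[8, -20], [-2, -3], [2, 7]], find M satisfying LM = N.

Since L multiplies M on the left, M = L⁻¹N.
L has determinant -6; L⁻¹ = [[1/6, -2, -2/3], [0, -1, 0], [1/6, 1, 1/3]].
M = L⁻¹N = [[1/6, -2, -2/3], [0, -1, 0], [1/6, 1, 1/3]] · [[8, -20], [-2, -3], [2, 7]] = [[4, -2], [2, 3], [0, -4]].

M = [[4, -2], [2, 3], [0, -4]]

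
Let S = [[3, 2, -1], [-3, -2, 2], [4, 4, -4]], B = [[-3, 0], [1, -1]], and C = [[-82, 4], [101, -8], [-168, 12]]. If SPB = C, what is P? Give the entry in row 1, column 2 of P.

-2

Isolating P: multiply by S⁻¹ from the left and B⁻¹ from the right, so P = S⁻¹CB⁻¹.
det S = -4; the adjugate gives S⁻¹ = [[0, -1, -1/2], [1, 2, 3/4], [1, 1, 0]].
det B = 3, so B⁻¹ = [[-1/3, 0], [-1/3, -1]].
S⁻¹C = [[-17, 2], [-6, -3], [19, -4]].
P = (S⁻¹C)B⁻¹ = [[5, -2], [3, 3], [-5, 4]].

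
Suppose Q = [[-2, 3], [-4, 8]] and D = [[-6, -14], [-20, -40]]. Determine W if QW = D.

W = [[-3, -2], [-4, -6]]

Q is on the left of W, so left-multiply by Q⁻¹: W = Q⁻¹D.
det Q = -4; the adjugate gives Q⁻¹ = [[-2, 3/4], [-1, 1/2]].
W = Q⁻¹D = [[-2, 3/4], [-1, 1/2]] · [[-6, -14], [-20, -40]] = [[-3, -2], [-4, -6]].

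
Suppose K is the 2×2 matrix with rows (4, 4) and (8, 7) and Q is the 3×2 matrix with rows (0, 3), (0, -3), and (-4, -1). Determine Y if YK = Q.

Since K sits to the right of Y, Y = QK⁻¹.
det K = -4, so K⁻¹ = [[-7/4, 1], [2, -1]].
Y = QK⁻¹ = [[0, 3], [0, -3], [-4, -1]] · [[-7/4, 1], [2, -1]] = [[6, -3], [-6, 3], [5, -3]].

Y = [[6, -3], [-6, 3], [5, -3]]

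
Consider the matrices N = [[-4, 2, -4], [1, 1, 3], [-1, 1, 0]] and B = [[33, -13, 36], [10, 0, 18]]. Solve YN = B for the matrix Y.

Y = [[-6, 4, -5], [-3, 2, 4]]

Right-multiplying both sides by N⁻¹ gives Y = BN⁻¹.
det N = -2; the adjugate gives N⁻¹ = [[3/2, 2, -5], [3/2, 2, -4], [-1, -1, 3]].
Y = BN⁻¹ = [[33, -13, 36], [10, 0, 18]] · [[3/2, 2, -5], [3/2, 2, -4], [-1, -1, 3]] = [[-6, 4, -5], [-3, 2, 4]].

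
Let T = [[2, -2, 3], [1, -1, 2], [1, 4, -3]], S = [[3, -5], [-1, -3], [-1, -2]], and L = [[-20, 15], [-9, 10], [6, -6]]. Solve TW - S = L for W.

W = [[-4, 0], [0, 1], [-3, 4]]

TW = L + S = [[-17, 10], [-10, 7], [5, -8]].
T is on the left of W, so left-multiply by T⁻¹: W = T⁻¹(L + S).
det T = -5; the adjugate gives T⁻¹ = [[1, -6/5, 1/5], [-1, 9/5, 1/5], [-1, 2, 0]].
W = T⁻¹(L + S) = [[-4, 0], [0, 1], [-3, 4]].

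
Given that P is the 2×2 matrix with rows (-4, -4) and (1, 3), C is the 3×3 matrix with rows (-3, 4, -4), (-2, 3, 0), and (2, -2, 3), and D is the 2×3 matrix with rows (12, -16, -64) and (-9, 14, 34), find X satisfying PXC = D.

X = [[-4, 3, -3], [-3, 5, -1]]

Left-multiply by P⁻¹ and right-multiply by C⁻¹: X = P⁻¹DC⁻¹.
P has determinant -8; P⁻¹ = [[-3/8, -1/2], [1/8, 1/2]].
C has determinant 5; C⁻¹ = [[9/5, -4/5, 12/5], [6/5, -1/5, 8/5], [-2/5, 2/5, -1/5]].
P⁻¹D = [[0, -1, 7], [-3, 5, 9]].
X = (P⁻¹D)C⁻¹ = [[-4, 3, -3], [-3, 5, -1]].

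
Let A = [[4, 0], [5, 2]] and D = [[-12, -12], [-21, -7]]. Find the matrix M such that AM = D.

Left-multiplying both sides by A⁻¹ gives M = A⁻¹D.
det A = 8, so A⁻¹ = [[1/4, 0], [-5/8, 1/2]].
M = A⁻¹D = [[1/4, 0], [-5/8, 1/2]] · [[-12, -12], [-21, -7]] = [[-3, -3], [-3, 4]].

M = [[-3, -3], [-3, 4]]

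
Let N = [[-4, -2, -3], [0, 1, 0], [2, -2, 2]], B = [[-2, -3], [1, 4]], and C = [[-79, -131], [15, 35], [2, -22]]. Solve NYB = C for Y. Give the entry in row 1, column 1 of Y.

Y = N⁻¹CB⁻¹ (apply N⁻¹ on the left and B⁻¹ on the right).
det N = -2; the adjugate gives N⁻¹ = [[-1, -5, -3/2], [0, 1, 0], [1, 6, 2]].
det B = -5, so B⁻¹ = [[-4/5, -3/5], [1/5, 2/5]].
N⁻¹C = [[1, -11], [15, 35], [15, 35]].
Y = (N⁻¹C)B⁻¹ = [[-3, -5], [-5, 5], [-5, 5]].

-3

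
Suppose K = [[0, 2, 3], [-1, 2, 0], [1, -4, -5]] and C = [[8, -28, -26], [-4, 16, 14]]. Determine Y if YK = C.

Y = [[-2, -4, 4], [3, 3, -1]]

K is on the right of Y, so right-multiply by K⁻¹: Y = CK⁻¹.
det K = -4, so K⁻¹ = [[5/2, 1/2, 3/2], [5/4, 3/4, 3/4], [-1/2, -1/2, -1/2]].
Y = CK⁻¹ = [[8, -28, -26], [-4, 16, 14]] · [[5/2, 1/2, 3/2], [5/4, 3/4, 3/4], [-1/2, -1/2, -1/2]] = [[-2, -4, 4], [3, 3, -1]].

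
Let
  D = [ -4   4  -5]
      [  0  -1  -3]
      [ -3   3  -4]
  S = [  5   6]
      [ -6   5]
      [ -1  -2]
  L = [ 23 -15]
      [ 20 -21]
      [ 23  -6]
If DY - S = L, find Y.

DY = L + S = [[28, -9], [14, -16], [22, -8]].
Since D multiplies Y on the left, Y = D⁻¹(L + S).
det D = -1; the adjugate gives D⁻¹ = [[-13, -1, 17], [-9, -1, 12], [3, 0, -4]].
Y = D⁻¹(L + S) = [[-4, -3], [-2, 1], [-4, 5]].

Y = [[-4, -3], [-2, 1], [-4, 5]]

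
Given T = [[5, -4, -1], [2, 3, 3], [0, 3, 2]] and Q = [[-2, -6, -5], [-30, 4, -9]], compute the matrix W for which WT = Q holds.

W = [[0, -1, -1], [-4, -5, 1]]

Since T sits to the right of W, W = QT⁻¹.
T has determinant -5; T⁻¹ = [[3/5, -1, 9/5], [4/5, -2, 17/5], [-6/5, 3, -23/5]].
W = QT⁻¹ = [[-2, -6, -5], [-30, 4, -9]] · [[3/5, -1, 9/5], [4/5, -2, 17/5], [-6/5, 3, -23/5]] = [[0, -1, -1], [-4, -5, 1]].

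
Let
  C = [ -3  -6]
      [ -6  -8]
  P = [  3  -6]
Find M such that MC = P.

C is on the right of M, so right-multiply by C⁻¹: M = PC⁻¹.
C has determinant -12; C⁻¹ = [[2/3, -1/2], [-1/2, 1/4]].
M = PC⁻¹ = [[3, -6]] · [[2/3, -1/2], [-1/2, 1/4]] = [[5, -3]].

M = [[5, -3]]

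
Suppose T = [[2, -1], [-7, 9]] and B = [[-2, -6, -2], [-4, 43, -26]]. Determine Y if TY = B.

Since T multiplies Y on the left, Y = T⁻¹B.
T has determinant 11; T⁻¹ = [[9/11, 1/11], [7/11, 2/11]].
Y = T⁻¹B = [[9/11, 1/11], [7/11, 2/11]] · [[-2, -6, -2], [-4, 43, -26]] = [[-2, -1, -4], [-2, 4, -6]].

Y = [[-2, -1, -4], [-2, 4, -6]]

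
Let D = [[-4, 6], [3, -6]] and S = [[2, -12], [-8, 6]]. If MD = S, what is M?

Since D sits to the right of M, M = SD⁻¹.
D has determinant 6; D⁻¹ = [[-1, -1], [-1/2, -2/3]].
M = SD⁻¹ = [[2, -12], [-8, 6]] · [[-1, -1], [-1/2, -2/3]] = [[4, 6], [5, 4]].

M = [[4, 6], [5, 4]]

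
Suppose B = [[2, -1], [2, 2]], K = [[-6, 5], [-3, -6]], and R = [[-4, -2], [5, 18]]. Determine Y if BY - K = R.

Y = [[-3, 3], [4, 3]]

BY = R + K = [[-10, 3], [2, 12]].
Since B multiplies Y on the left, Y = B⁻¹(R + K).
det B = 6; the adjugate gives B⁻¹ = [[1/3, 1/6], [-1/3, 1/3]].
Y = B⁻¹(R + K) = [[-3, 3], [4, 3]].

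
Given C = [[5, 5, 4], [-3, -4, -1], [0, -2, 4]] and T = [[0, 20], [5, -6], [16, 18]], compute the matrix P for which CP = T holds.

P = [[-6, -1], [2, 1], [5, 5]]

Since C multiplies P on the left, P = C⁻¹T.
det C = -6, so C⁻¹ = [[3, 14/3, -11/6], [-2, -10/3, 7/6], [-1, -5/3, 5/6]].
P = C⁻¹T = [[3, 14/3, -11/6], [-2, -10/3, 7/6], [-1, -5/3, 5/6]] · [[0, 20], [5, -6], [16, 18]] = [[-6, -1], [2, 1], [5, 5]].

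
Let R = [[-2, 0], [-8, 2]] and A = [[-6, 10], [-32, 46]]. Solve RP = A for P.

P = [[3, -5], [-4, 3]]

Since R multiplies P on the left, P = R⁻¹A.
det R = -4; the adjugate gives R⁻¹ = [[-1/2, 0], [-2, 1/2]].
P = R⁻¹A = [[-1/2, 0], [-2, 1/2]] · [[-6, 10], [-32, 46]] = [[3, -5], [-4, 3]].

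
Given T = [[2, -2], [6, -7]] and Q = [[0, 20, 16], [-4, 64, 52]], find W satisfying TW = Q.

Since T multiplies W on the left, W = T⁻¹Q.
det T = -2; the adjugate gives T⁻¹ = [[7/2, -1], [3, -1]].
W = T⁻¹Q = [[7/2, -1], [3, -1]] · [[0, 20, 16], [-4, 64, 52]] = [[4, 6, 4], [4, -4, -4]].

W = [[4, 6, 4], [4, -4, -4]]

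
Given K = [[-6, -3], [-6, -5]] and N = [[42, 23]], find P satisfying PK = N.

P = [[-6, -1]]

Since K sits to the right of P, P = NK⁻¹.
K has determinant 12; K⁻¹ = [[-5/12, 1/4], [1/2, -1/2]].
P = NK⁻¹ = [[42, 23]] · [[-5/12, 1/4], [1/2, -1/2]] = [[-6, -1]].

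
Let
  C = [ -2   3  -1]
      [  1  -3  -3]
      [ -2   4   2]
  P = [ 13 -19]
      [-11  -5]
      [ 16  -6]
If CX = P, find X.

C is on the left of X, so left-multiply by C⁻¹: X = C⁻¹P.
det C = 2, so C⁻¹ = [[3, -5, -6], [2, -3, -7/2], [-1, 1, 3/2]].
X = C⁻¹P = [[3, -5, -6], [2, -3, -7/2], [-1, 1, 3/2]] · [[13, -19], [-11, -5], [16, -6]] = [[-2, 4], [3, -2], [0, 5]].

X = [[-2, 4], [3, -2], [0, 5]]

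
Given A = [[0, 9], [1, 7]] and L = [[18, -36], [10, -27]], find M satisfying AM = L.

M = [[-4, 1], [2, -4]]

Since A multiplies M on the left, M = A⁻¹L.
A has determinant -9; A⁻¹ = [[-7/9, 1], [1/9, 0]].
M = A⁻¹L = [[-7/9, 1], [1/9, 0]] · [[18, -36], [10, -27]] = [[-4, 1], [2, -4]].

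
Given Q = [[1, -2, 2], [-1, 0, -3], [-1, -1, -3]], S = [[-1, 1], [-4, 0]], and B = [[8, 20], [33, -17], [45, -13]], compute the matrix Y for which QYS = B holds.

Left-multiply by Q⁻¹ and right-multiply by S⁻¹: Y = Q⁻¹BS⁻¹.
Q has determinant -1; Q⁻¹ = [[3, 8, -6], [0, 1, -1], [-1, -3, 2]].
S has determinant 4; S⁻¹ = [[0, -1/4], [1, -1/4]].
Q⁻¹B = [[18, 2], [-12, -4], [-17, 5]].
Y = (Q⁻¹B)S⁻¹ = [[2, -5], [-4, 4], [5, 3]].

Y = [[2, -5], [-4, 4], [5, 3]]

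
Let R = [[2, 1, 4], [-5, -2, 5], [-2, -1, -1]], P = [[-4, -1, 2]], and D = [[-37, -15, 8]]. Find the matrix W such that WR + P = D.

W = [[-5, 5, -1]]

WR = D − P = [[-33, -14, 6]].
Since R sits to the right of W, W = (D − P)R⁻¹.
R has determinant 3; R⁻¹ = [[7/3, -1, 13/3], [-5, 2, -10], [1/3, 0, 1/3]].
W = (D − P)R⁻¹ = [[-5, 5, -1]].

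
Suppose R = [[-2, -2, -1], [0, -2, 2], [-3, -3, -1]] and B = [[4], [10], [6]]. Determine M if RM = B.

Since R multiplies M on the left, M = R⁻¹B.
R has determinant 2; R⁻¹ = [[4, 1/2, -3], [-3, -1/2, 2], [-3, 0, 2]].
M = R⁻¹B = [[4, 1/2, -3], [-3, -1/2, 2], [-3, 0, 2]] · [[4], [10], [6]] = [[3], [-5], [0]].

M = [[3], [-5], [0]]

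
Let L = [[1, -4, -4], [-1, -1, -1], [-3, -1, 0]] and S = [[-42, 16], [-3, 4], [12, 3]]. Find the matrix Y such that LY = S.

Y = [[-6, 0], [6, -3], [3, -1]]

L is on the left of Y, so left-multiply by L⁻¹: Y = L⁻¹S.
det L = -5; the adjugate gives L⁻¹ = [[1/5, -4/5, 0], [-3/5, 12/5, -1], [2/5, -13/5, 1]].
Y = L⁻¹S = [[1/5, -4/5, 0], [-3/5, 12/5, -1], [2/5, -13/5, 1]] · [[-42, 16], [-3, 4], [12, 3]] = [[-6, 0], [6, -3], [3, -1]].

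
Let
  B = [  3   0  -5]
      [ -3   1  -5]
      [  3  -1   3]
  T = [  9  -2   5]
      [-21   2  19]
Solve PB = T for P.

P = [[1, -2, 0], [-5, 0, -2]]

B is on the right of P, so right-multiply by B⁻¹: P = TB⁻¹.
det B = -6; the adjugate gives B⁻¹ = [[1/3, -5/6, -5/6], [1, -4, -5], [0, -1/2, -1/2]].
P = TB⁻¹ = [[9, -2, 5], [-21, 2, 19]] · [[1/3, -5/6, -5/6], [1, -4, -5], [0, -1/2, -1/2]] = [[1, -2, 0], [-5, 0, -2]].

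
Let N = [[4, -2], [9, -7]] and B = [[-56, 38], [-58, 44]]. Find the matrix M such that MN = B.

Since N sits to the right of M, M = BN⁻¹.
N has determinant -10; N⁻¹ = [[7/10, -1/5], [9/10, -2/5]].
M = BN⁻¹ = [[-56, 38], [-58, 44]] · [[7/10, -1/5], [9/10, -2/5]] = [[-5, -4], [-1, -6]].

M = [[-5, -4], [-1, -6]]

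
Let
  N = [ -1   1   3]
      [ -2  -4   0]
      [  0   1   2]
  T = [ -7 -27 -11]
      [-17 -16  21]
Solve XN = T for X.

N is on the right of X, so right-multiply by N⁻¹: X = TN⁻¹.
det N = 6; the adjugate gives N⁻¹ = [[-4/3, 1/6, 2], [2/3, -1/3, -1], [-1/3, 1/6, 1]].
X = TN⁻¹ = [[-7, -27, -11], [-17, -16, 21]] · [[-4/3, 1/6, 2], [2/3, -1/3, -1], [-1/3, 1/6, 1]] = [[-5, 6, 2], [5, 6, 3]].

X = [[-5, 6, 2], [5, 6, 3]]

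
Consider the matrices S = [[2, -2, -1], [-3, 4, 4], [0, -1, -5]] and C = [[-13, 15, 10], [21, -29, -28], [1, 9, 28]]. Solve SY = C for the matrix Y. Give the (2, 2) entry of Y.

Left-multiplying both sides by S⁻¹ gives Y = S⁻¹C.
det S = -5; the adjugate gives S⁻¹ = [[16/5, 9/5, 4/5], [3, 2, 1], [-3/5, -2/5, -2/5]].
Y = S⁻¹C = [[16/5, 9/5, 4/5], [3, 2, 1], [-3/5, -2/5, -2/5]] · [[-13, 15, 10], [21, -29, -28], [1, 9, 28]] = [[-3, 3, 4], [4, -4, 2], [-1, -1, -6]].

-4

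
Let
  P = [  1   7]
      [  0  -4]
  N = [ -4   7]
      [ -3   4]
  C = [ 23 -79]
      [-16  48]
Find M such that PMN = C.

M = P⁻¹CN⁻¹ (apply P⁻¹ on the left and N⁻¹ on the right).
det P = -4, so P⁻¹ = [[1, 7/4], [0, -1/4]].
det N = 5; the adjugate gives N⁻¹ = [[4/5, -7/5], [3/5, -4/5]].
P⁻¹C = [[-5, 5], [4, -12]].
M = (P⁻¹C)N⁻¹ = [[-1, 3], [-4, 4]].

M = [[-1, 3], [-4, 4]]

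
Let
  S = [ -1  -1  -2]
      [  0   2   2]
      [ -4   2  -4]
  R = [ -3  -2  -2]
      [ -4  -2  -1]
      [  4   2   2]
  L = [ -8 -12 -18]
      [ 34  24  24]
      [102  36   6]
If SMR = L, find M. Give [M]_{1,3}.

Left-multiply by S⁻¹ and right-multiply by R⁻¹: M = S⁻¹LR⁻¹.
det S = 4; the adjugate gives S⁻¹ = [[-3, -2, 1/2], [-2, -1, 1/2], [2, 3/2, -1/2]].
R has determinant -2; R⁻¹ = [[1, 0, 1], [-2, -1, -5/2], [0, 1, 1]].
S⁻¹L = [[7, 6, 9], [33, 18, 15], [-16, -6, -3]].
M = (S⁻¹L)R⁻¹ = [[-5, 3, 1], [-3, -3, 3], [-4, 3, -4]].

1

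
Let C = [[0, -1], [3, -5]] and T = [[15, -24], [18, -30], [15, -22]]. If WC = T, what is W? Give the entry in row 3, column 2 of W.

Right-multiplying both sides by C⁻¹ gives W = TC⁻¹.
C has determinant 3; C⁻¹ = [[-5/3, 1/3], [-1, 0]].
W = TC⁻¹ = [[15, -24], [18, -30], [15, -22]] · [[-5/3, 1/3], [-1, 0]] = [[-1, 5], [0, 6], [-3, 5]].

5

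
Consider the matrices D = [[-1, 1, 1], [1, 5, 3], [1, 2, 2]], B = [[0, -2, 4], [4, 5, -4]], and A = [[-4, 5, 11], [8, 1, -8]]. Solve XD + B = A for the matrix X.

XD = A − B = [[-4, 7, 7], [4, -4, -4]].
D is on the right of X, so right-multiply by D⁻¹: X = (A − B)D⁻¹.
D has determinant -6; D⁻¹ = [[-2/3, 0, 1/3], [-1/6, 1/2, -2/3], [1/2, -1/2, 1]].
X = (A − B)D⁻¹ = [[5, 0, 1], [-4, 0, 0]].

X = [[5, 0, 1], [-4, 0, 0]]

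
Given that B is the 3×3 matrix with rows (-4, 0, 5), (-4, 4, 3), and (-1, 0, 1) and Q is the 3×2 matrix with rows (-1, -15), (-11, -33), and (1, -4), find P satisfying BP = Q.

P = [[-6, 5], [-5, -4], [-5, 1]]

B is on the left of P, so left-multiply by B⁻¹: P = B⁻¹Q.
B has determinant 4; B⁻¹ = [[1, 0, -5], [1/4, 1/4, -2], [1, 0, -4]].
P = B⁻¹Q = [[1, 0, -5], [1/4, 1/4, -2], [1, 0, -4]] · [[-1, -15], [-11, -33], [1, -4]] = [[-6, 5], [-5, -4], [-5, 1]].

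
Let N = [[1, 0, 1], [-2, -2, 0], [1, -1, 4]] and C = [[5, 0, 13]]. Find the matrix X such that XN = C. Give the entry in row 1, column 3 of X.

4

N is on the right of X, so right-multiply by N⁻¹: X = CN⁻¹.
N has determinant -4; N⁻¹ = [[2, 1/4, -1/2], [-2, -3/4, 1/2], [-1, -1/4, 1/2]].
X = CN⁻¹ = [[5, 0, 13]] · [[2, 1/4, -1/2], [-2, -3/4, 1/2], [-1, -1/4, 1/2]] = [[-3, -2, 4]].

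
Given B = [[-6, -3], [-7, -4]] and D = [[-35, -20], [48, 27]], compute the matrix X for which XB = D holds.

Since B sits to the right of X, X = DB⁻¹.
B has determinant 3; B⁻¹ = [[-4/3, 1], [7/3, -2]].
X = DB⁻¹ = [[-35, -20], [48, 27]] · [[-4/3, 1], [7/3, -2]] = [[0, 5], [-1, -6]].

X = [[0, 5], [-1, -6]]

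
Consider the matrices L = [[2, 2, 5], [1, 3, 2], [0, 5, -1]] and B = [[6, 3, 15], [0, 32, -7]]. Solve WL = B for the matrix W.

L is on the right of W, so right-multiply by L⁻¹: W = BL⁻¹.
det L = 1; the adjugate gives L⁻¹ = [[-13, 27, -11], [1, -2, 1], [5, -10, 4]].
W = BL⁻¹ = [[6, 3, 15], [0, 32, -7]] · [[-13, 27, -11], [1, -2, 1], [5, -10, 4]] = [[0, 6, -3], [-3, 6, 4]].

W = [[0, 6, -3], [-3, 6, 4]]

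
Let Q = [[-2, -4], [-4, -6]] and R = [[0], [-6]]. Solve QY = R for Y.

Y = [[6], [-3]]

Since Q multiplies Y on the left, Y = Q⁻¹R.
det Q = -4; the adjugate gives Q⁻¹ = [[3/2, -1], [-1, 1/2]].
Y = Q⁻¹R = [[3/2, -1], [-1, 1/2]] · [[0], [-6]] = [[6], [-3]].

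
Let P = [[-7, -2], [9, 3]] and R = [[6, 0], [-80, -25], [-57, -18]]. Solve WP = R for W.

Since P sits to the right of W, W = RP⁻¹.
P has determinant -3; P⁻¹ = [[-1, -2/3], [3, 7/3]].
W = RP⁻¹ = [[6, 0], [-80, -25], [-57, -18]] · [[-1, -2/3], [3, 7/3]] = [[-6, -4], [5, -5], [3, -4]].

W = [[-6, -4], [5, -5], [3, -4]]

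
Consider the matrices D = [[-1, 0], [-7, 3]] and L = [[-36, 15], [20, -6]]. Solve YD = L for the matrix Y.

Y = [[1, 5], [-6, -2]]

D is on the right of Y, so right-multiply by D⁻¹: Y = LD⁻¹.
det D = -3; the adjugate gives D⁻¹ = [[-1, 0], [-7/3, 1/3]].
Y = LD⁻¹ = [[-36, 15], [20, -6]] · [[-1, 0], [-7/3, 1/3]] = [[1, 5], [-6, -2]].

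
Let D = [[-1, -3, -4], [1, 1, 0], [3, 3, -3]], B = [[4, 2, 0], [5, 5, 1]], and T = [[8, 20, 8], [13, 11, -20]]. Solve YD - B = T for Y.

Y = [[-5, -5, 4], [1, 4, 5]]

YD = T + B = [[12, 22, 8], [18, 16, -19]].
D is on the right of Y, so right-multiply by D⁻¹: Y = (T + B)D⁻¹.
det D = -6, so D⁻¹ = [[1/2, 7/2, -2/3], [-1/2, -5/2, 2/3], [0, 1, -1/3]].
Y = (T + B)D⁻¹ = [[-5, -5, 4], [1, 4, 5]].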